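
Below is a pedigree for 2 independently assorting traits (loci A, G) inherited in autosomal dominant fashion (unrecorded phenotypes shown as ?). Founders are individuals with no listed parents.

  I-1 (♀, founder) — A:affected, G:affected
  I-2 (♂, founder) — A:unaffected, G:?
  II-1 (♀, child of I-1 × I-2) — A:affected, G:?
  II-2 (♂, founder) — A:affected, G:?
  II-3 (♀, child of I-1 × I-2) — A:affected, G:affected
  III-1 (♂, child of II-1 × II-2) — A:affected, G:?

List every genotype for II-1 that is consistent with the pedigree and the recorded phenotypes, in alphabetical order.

II-1 ∈ {Aa GG, Aa Gg, Aa gg}

A/I-1 aff ·: Aa|AA
A/I-2 un ·: aa
A/II-1 aff I-1×I-2: Aa
A/II-2 aff ·: Aa|AA
A/II-3 aff I-1×I-2: Aa
A/III-1 aff II-1×II-2: Aa|AA
⇒ A over [I-1,I-2,II-1,II-2,II-3,III-1]: 8 consistent
G/I-1 aff ·: Gg|GG
G/I-2 ? ·: gg|Gg|GG
G/II-1 ? I-1×I-2: gg|Gg|GG
G/II-2 ? ·: gg|Gg|GG
G/II-3 aff I-1×I-2: Gg|GG
G/III-1 ? II-1×II-2: gg|Gg|GG
⇒ G over [I-1,I-2,II-1,II-2,II-3,III-1]: 96 consistent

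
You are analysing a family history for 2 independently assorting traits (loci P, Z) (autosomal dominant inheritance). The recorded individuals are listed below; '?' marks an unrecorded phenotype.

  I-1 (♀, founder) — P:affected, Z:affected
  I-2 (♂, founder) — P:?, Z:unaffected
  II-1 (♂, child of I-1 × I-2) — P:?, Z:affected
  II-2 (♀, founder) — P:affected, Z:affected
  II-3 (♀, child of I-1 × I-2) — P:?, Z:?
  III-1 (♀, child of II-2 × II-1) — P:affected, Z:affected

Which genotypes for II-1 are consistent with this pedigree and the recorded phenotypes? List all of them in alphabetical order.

II-1 ∈ {PP Zz, Pp Zz, pp Zz}

P/I-1 aff ·: Pp|PP
P/I-2 ? ·: pp|Pp|PP
P/II-1 ? I-1×I-2: pp|Pp|PP
P/II-2 aff ·: Pp|PP
P/II-3 ? I-1×I-2: pp|Pp|PP
P/III-1 aff II-2×II-1: Pp|PP
⇒ P over [I-1,I-2,II-1,II-2,II-3,III-1]: 74 consistent
Z/I-1 aff ·: Zz|ZZ
Z/I-2 un ·: zz
Z/II-1 aff I-1×I-2: Zz
Z/II-2 aff ·: Zz|ZZ
Z/II-3 ? I-1×I-2: zz|Zz
Z/III-1 aff II-2×II-1: Zz|ZZ
⇒ Z over [I-1,I-2,II-1,II-2,II-3,III-1]: 12 consistent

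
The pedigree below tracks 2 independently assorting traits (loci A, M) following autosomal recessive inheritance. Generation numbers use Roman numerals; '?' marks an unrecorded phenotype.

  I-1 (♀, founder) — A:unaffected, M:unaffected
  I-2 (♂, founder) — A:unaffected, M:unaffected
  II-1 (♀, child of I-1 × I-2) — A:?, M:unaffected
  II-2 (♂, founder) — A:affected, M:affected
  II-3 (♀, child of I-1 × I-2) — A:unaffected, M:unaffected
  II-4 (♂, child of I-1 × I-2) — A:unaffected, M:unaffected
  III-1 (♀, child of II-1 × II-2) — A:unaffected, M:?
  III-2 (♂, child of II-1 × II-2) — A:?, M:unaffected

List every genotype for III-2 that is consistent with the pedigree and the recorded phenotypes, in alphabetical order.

III-2 ∈ {Aa Mm, aa Mm}

A/I-1 un ·: AA|Aa
A/I-2 un ·: AA|Aa
A/II-1 ? I-1×I-2: AA|Aa
A/II-2 aff ·: aa
A/II-3 un I-1×I-2: AA|Aa
A/II-4 un I-1×I-2: AA|Aa
A/III-1 un II-1×II-2: Aa
A/III-2 ? II-1×II-2: Aa|aa
⇒ A over [I-1,I-2,II-1,II-2,II-3,II-4,III-1,III-2]: 37 consistent
M/I-1 un ·: MM|Mm
M/I-2 un ·: MM|Mm
M/II-1 un I-1×I-2: MM|Mm
M/II-2 aff ·: mm
M/II-3 un I-1×I-2: MM|Mm
M/II-4 un I-1×I-2: MM|Mm
M/III-1 ? II-1×II-2: Mm|mm
M/III-2 un II-1×II-2: Mm
⇒ M over [I-1,I-2,II-1,II-2,II-3,II-4,III-1,III-2]: 37 consistent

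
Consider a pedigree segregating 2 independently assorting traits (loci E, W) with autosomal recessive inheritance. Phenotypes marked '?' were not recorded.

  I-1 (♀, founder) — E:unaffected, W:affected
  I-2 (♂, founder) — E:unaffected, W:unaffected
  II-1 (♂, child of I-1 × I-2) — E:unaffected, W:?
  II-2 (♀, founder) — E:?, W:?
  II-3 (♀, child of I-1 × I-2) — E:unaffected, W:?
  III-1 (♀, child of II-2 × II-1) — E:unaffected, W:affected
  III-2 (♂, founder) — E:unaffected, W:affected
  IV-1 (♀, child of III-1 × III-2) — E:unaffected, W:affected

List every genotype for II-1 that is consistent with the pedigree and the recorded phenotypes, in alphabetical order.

E/I-1 un ·: EE|Ee
E/I-2 un ·: EE|Ee
E/II-1 un I-1×I-2: EE|Ee
E/II-2 ? ·: EE|Ee|ee
E/II-3 un I-1×I-2: EE|Ee
E/III-1 un II-2×II-1: EE|Ee
E/III-2 un ·: EE|Ee
E/IV-1 un III-1×III-2: EE|Ee
⇒ E over [I-1,I-2,II-1,II-2,II-3,III-1,III-2,IV-1]: 206 consistent
W/I-1 aff ·: ww
W/I-2 un ·: WW|Ww
W/II-1 ? I-1×I-2: Ww|ww
W/II-2 ? ·: Ww|ww
W/II-3 ? I-1×I-2: Ww|ww
W/III-1 aff II-2×II-1: ww
W/III-2 aff ·: ww
W/IV-1 aff III-1×III-2: ww
⇒ W over [I-1,I-2,II-1,II-2,II-3,III-1,III-2,IV-1]: 10 consistent

II-1 ∈ {EE Ww, EE ww, Ee Ww, Ee ww}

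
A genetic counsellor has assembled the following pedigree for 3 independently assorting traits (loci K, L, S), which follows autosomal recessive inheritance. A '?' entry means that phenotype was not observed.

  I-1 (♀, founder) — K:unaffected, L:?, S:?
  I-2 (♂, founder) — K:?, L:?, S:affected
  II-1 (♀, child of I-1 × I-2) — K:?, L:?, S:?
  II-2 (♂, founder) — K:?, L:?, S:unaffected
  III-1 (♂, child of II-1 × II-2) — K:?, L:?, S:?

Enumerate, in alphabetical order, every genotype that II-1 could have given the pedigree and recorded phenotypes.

II-1 ∈ {KK LL Ss, KK LL ss, KK Ll Ss, KK Ll ss, KK ll Ss, KK ll ss, Kk LL Ss, Kk LL ss, Kk Ll Ss, Kk Ll ss, Kk ll Ss, Kk ll ss, kk LL Ss, kk LL ss, kk Ll Ss, kk Ll ss, kk ll Ss, kk ll ss}

K/I-1 un ·: KK|Kk
K/I-2 ? ·: KK|Kk|kk
K/II-1 ? I-1×I-2: KK|Kk|kk
K/II-2 ? ·: KK|Kk|kk
K/III-1 ? II-1×II-2: KK|Kk|kk
⇒ K over [I-1,I-2,II-1,II-2,III-1]: 59 consistent
L/I-1 ? ·: LL|Ll|ll
L/I-2 ? ·: LL|Ll|ll
L/II-1 ? I-1×I-2: LL|Ll|ll
L/II-2 ? ·: LL|Ll|ll
L/III-1 ? II-1×II-2: LL|Ll|ll
⇒ L over [I-1,I-2,II-1,II-2,III-1]: 81 consistent
S/I-1 ? ·: SS|Ss|ss
S/I-2 aff ·: ss
S/II-1 ? I-1×I-2: Ss|ss
S/II-2 un ·: SS|Ss
S/III-1 ? II-1×II-2: SS|Ss|ss
⇒ S over [I-1,I-2,II-1,II-2,III-1]: 16 consistent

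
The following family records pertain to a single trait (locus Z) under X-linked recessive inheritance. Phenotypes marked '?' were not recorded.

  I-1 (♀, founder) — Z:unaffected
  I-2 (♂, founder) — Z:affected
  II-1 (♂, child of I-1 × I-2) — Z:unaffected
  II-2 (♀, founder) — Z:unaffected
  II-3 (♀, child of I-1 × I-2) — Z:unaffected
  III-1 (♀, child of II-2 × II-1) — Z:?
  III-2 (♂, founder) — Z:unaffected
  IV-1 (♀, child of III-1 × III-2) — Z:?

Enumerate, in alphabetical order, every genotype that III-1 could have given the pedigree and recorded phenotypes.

Z/I-1 un ·: X^ZX^Z|X^ZX^z
Z/I-2 aff ·: X^zY
Z/II-1 un I-1×I-2: X^ZY
Z/II-2 un ·: X^ZX^Z|X^ZX^z
Z/II-3 un I-1×I-2: X^ZX^z
Z/III-1 ? II-2×II-1: X^ZX^Z|X^ZX^z
Z/III-2 un ·: X^ZY
Z/IV-1 ? III-1×III-2: X^ZX^Z|X^ZX^z
⇒ Z over [I-1,I-2,II-1,II-2,II-3,III-1,III-2,IV-1]: 8 consistent

III-1 ∈ {X^ZX^Z, X^ZX^z}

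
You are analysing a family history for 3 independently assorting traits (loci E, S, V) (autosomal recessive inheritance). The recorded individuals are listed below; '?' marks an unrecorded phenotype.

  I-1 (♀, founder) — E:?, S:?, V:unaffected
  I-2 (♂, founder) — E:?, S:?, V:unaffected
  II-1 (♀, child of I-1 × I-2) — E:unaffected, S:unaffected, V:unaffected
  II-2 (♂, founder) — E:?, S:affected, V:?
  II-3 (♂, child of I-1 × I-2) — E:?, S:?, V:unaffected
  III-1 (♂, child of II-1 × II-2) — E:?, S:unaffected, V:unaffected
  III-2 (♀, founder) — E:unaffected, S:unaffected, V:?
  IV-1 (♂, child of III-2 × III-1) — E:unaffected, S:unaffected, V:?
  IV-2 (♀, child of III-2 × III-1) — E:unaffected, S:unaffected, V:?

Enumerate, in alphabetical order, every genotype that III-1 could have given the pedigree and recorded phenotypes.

III-1 ∈ {EE Ss VV, EE Ss Vv, Ee Ss VV, Ee Ss Vv, ee Ss VV, ee Ss Vv}

E/I-1 ? ·: EE|Ee|ee
E/I-2 ? ·: EE|Ee|ee
E/II-1 un I-1×I-2: EE|Ee
E/II-2 ? ·: EE|Ee|ee
E/II-3 ? I-1×I-2: EE|Ee|ee
E/III-1 ? II-1×II-2: EE|Ee|ee
E/III-2 un ·: EE|Ee
E/IV-1 un III-2×III-1: EE|Ee
E/IV-2 un III-2×III-1: EE|Ee
⇒ E over [I-1,I-2,II-1,II-2,II-3,III-1,III-2,IV-1,IV-2]: 702 consistent
S/I-1 ? ·: SS|Ss|ss
S/I-2 ? ·: SS|Ss|ss
S/II-1 un I-1×I-2: SS|Ss
S/II-2 aff ·: ss
S/II-3 ? I-1×I-2: SS|Ss|ss
S/III-1 un II-1×II-2: Ss
S/III-2 un ·: SS|Ss
S/IV-1 un III-2×III-1: SS|Ss
S/IV-2 un III-2×III-1: SS|Ss
⇒ S over [I-1,I-2,II-1,II-2,II-3,III-1,III-2,IV-1,IV-2]: 168 consistent
V/I-1 un ·: VV|Vv
V/I-2 un ·: VV|Vv
V/II-1 un I-1×I-2: VV|Vv
V/II-2 ? ·: VV|Vv|vv
V/II-3 un I-1×I-2: VV|Vv
V/III-1 un II-1×II-2: VV|Vv
V/III-2 ? ·: VV|Vv|vv
V/IV-1 ? III-2×III-1: VV|Vv|vv
V/IV-2 ? III-2×III-1: VV|Vv|vv
⇒ V over [I-1,I-2,II-1,II-2,II-3,III-1,III-2,IV-1,IV-2]: 700 consistent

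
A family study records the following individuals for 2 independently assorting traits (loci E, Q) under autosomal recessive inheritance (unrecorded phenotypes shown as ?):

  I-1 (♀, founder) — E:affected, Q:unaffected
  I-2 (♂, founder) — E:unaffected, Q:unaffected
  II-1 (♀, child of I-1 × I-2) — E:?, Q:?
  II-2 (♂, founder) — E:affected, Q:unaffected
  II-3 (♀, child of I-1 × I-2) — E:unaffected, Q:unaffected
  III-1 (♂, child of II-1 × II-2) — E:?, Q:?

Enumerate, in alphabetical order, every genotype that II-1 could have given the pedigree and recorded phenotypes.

II-1 ∈ {Ee QQ, Ee Qq, Ee qq, ee QQ, ee Qq, ee qq}

E/I-1 aff ·: ee
E/I-2 un ·: EE|Ee
E/II-1 ? I-1×I-2: Ee|ee
E/II-2 aff ·: ee
E/II-3 un I-1×I-2: Ee
E/III-1 ? II-1×II-2: Ee|ee
⇒ E over [I-1,I-2,II-1,II-2,II-3,III-1]: 5 consistent
Q/I-1 un ·: QQ|Qq
Q/I-2 un ·: QQ|Qq
Q/II-1 ? I-1×I-2: QQ|Qq|qq
Q/II-2 un ·: QQ|Qq
Q/II-3 un I-1×I-2: QQ|Qq
Q/III-1 ? II-1×II-2: QQ|Qq|qq
⇒ Q over [I-1,I-2,II-1,II-2,II-3,III-1]: 57 consistent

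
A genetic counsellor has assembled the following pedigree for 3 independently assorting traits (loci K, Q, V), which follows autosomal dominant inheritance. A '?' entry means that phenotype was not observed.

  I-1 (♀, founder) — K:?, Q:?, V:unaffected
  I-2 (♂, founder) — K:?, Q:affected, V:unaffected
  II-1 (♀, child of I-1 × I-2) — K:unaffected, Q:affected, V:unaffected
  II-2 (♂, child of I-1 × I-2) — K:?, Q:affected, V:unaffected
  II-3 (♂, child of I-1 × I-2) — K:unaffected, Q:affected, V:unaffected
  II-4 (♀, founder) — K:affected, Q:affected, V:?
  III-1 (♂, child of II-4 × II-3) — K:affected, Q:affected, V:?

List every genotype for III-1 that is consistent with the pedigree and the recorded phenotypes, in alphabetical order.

III-1 ∈ {Kk QQ Vv, Kk QQ vv, Kk Qq Vv, Kk Qq vv}

K/I-1 ? ·: kk|Kk
K/I-2 ? ·: kk|Kk
K/II-1 un I-1×I-2: kk
K/II-2 ? I-1×I-2: kk|Kk|KK
K/II-3 un I-1×I-2: kk
K/II-4 aff ·: Kk|KK
K/III-1 aff II-4×II-3: Kk
⇒ K over [I-1,I-2,II-1,II-2,II-3,II-4,III-1]: 16 consistent
Q/I-1 ? ·: qq|Qq|QQ
Q/I-2 aff ·: Qq|QQ
Q/II-1 aff I-1×I-2: Qq|QQ
Q/II-2 aff I-1×I-2: Qq|QQ
Q/II-3 aff I-1×I-2: Qq|QQ
Q/II-4 aff ·: Qq|QQ
Q/III-1 aff II-4×II-3: Qq|QQ
⇒ Q over [I-1,I-2,II-1,II-2,II-3,II-4,III-1]: 95 consistent
V/I-1 un ·: vv
V/I-2 un ·: vv
V/II-1 un I-1×I-2: vv
V/II-2 un I-1×I-2: vv
V/II-3 un I-1×I-2: vv
V/II-4 ? ·: vv|Vv|VV
V/III-1 ? II-4×II-3: vv|Vv
⇒ V over [I-1,I-2,II-1,II-2,II-3,II-4,III-1]: 4 consistent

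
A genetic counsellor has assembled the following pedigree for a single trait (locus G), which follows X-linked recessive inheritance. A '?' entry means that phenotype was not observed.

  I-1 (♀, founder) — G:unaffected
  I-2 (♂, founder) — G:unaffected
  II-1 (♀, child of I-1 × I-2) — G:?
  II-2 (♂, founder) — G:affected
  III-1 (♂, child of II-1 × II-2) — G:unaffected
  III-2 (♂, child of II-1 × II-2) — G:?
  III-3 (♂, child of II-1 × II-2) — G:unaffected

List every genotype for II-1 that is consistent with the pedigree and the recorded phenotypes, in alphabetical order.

II-1 ∈ {X^GX^G, X^GX^g}

G/I-1 un ·: X^GX^G|X^GX^g
G/I-2 un ·: X^GY
G/II-1 ? I-1×I-2: X^GX^G|X^GX^g
G/II-2 aff ·: X^gY
G/III-1 un II-1×II-2: X^GY
G/III-2 ? II-1×II-2: X^GY|X^gY
G/III-3 un II-1×II-2: X^GY
⇒ G over [I-1,I-2,II-1,II-2,III-1,III-2,III-3]: 4 consistent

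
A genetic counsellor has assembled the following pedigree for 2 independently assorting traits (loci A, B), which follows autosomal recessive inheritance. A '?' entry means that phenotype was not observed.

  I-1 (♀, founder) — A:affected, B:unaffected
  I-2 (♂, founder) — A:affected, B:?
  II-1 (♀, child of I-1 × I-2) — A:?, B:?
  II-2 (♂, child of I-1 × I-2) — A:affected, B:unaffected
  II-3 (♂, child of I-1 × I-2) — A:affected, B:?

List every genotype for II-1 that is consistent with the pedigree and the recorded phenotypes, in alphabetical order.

II-1 ∈ {aa BB, aa Bb, aa bb}

A/I-1 aff ·: aa
A/I-2 aff ·: aa
A/II-1 ? I-1×I-2: aa
A/II-2 aff I-1×I-2: aa
A/II-3 aff I-1×I-2: aa
⇒ A over [I-1,I-2,II-1,II-2,II-3]: 1 consistent
B/I-1 un ·: BB|Bb
B/I-2 ? ·: BB|Bb|bb
B/II-1 ? I-1×I-2: BB|Bb|bb
B/II-2 un I-1×I-2: BB|Bb
B/II-3 ? I-1×I-2: BB|Bb|bb
⇒ B over [I-1,I-2,II-1,II-2,II-3]: 40 consistent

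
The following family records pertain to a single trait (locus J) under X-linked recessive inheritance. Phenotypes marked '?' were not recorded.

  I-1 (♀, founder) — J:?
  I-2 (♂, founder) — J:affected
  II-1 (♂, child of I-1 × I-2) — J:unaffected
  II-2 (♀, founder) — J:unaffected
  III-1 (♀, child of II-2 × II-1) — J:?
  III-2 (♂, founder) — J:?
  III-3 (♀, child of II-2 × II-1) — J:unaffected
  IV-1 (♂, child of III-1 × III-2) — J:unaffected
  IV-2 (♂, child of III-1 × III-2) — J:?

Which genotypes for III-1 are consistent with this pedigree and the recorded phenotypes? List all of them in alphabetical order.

III-1 ∈ {X^JX^J, X^JX^j}

J/I-1 ? ·: X^JX^J|X^JX^j
J/I-2 aff ·: X^jY
J/II-1 un I-1×I-2: X^JY
J/II-2 un ·: X^JX^J|X^JX^j
J/III-1 ? II-2×II-1: X^JX^J|X^JX^j
J/III-2 ? ·: X^JY|X^jY
J/III-3 un II-2×II-1: X^JX^J|X^JX^j
J/IV-1 un III-1×III-2: X^JY
J/IV-2 ? III-1×III-2: X^JY|X^jY
⇒ J over [I-1,I-2,II-1,II-2,III-1,III-2,III-3,IV-1,IV-2]: 28 consistent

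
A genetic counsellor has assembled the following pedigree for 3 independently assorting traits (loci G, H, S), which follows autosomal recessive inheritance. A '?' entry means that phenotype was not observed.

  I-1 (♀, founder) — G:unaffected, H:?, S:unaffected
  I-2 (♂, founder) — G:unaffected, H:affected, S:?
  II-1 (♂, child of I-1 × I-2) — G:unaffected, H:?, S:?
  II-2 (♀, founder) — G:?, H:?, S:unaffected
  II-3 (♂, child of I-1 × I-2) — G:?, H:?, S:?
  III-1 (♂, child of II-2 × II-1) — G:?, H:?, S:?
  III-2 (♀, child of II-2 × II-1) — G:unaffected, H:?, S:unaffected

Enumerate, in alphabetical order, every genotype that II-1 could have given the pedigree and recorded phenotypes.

II-1 ∈ {GG Hh SS, GG Hh Ss, GG Hh ss, GG hh SS, GG hh Ss, GG hh ss, Gg Hh SS, Gg Hh Ss, Gg Hh ss, Gg hh SS, Gg hh Ss, Gg hh ss}

G/I-1 un ·: GG|Gg
G/I-2 un ·: GG|Gg
G/II-1 un I-1×I-2: GG|Gg
G/II-2 ? ·: GG|Gg|gg
G/II-3 ? I-1×I-2: GG|Gg|gg
G/III-1 ? II-2×II-1: GG|Gg|gg
G/III-2 un II-2×II-1: GG|Gg
⇒ G over [I-1,I-2,II-1,II-2,II-3,III-1,III-2]: 132 consistent
H/I-1 ? ·: HH|Hh|hh
H/I-2 aff ·: hh
H/II-1 ? I-1×I-2: Hh|hh
H/II-2 ? ·: HH|Hh|hh
H/II-3 ? I-1×I-2: Hh|hh
H/III-1 ? II-2×II-1: HH|Hh|hh
H/III-2 ? II-2×II-1: HH|Hh|hh
⇒ H over [I-1,I-2,II-1,II-2,II-3,III-1,III-2]: 69 consistent
S/I-1 un ·: SS|Ss
S/I-2 ? ·: SS|Ss|ss
S/II-1 ? I-1×I-2: SS|Ss|ss
S/II-2 un ·: SS|Ss
S/II-3 ? I-1×I-2: SS|Ss|ss
S/III-1 ? II-2×II-1: SS|Ss|ss
S/III-2 un II-2×II-1: SS|Ss
⇒ S over [I-1,I-2,II-1,II-2,II-3,III-1,III-2]: 155 consistent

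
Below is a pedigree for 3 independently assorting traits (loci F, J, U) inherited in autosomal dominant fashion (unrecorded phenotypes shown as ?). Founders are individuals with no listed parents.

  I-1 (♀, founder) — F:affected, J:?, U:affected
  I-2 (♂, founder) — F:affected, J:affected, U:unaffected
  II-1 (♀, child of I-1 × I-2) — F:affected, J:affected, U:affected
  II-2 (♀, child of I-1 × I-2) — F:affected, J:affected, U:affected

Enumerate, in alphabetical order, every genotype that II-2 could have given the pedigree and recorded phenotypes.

F/I-1 aff ·: Ff|FF
F/I-2 aff ·: Ff|FF
F/II-1 aff I-1×I-2: Ff|FF
F/II-2 aff I-1×I-2: Ff|FF
⇒ F over [I-1,I-2,II-1,II-2]: 13 consistent
J/I-1 ? ·: jj|Jj|JJ
J/I-2 aff ·: Jj|JJ
J/II-1 aff I-1×I-2: Jj|JJ
J/II-2 aff I-1×I-2: Jj|JJ
⇒ J over [I-1,I-2,II-1,II-2]: 15 consistent
U/I-1 aff ·: Uu|UU
U/I-2 un ·: uu
U/II-1 aff I-1×I-2: Uu
U/II-2 aff I-1×I-2: Uu
⇒ U over [I-1,I-2,II-1,II-2]: 2 consistent

II-2 ∈ {FF JJ Uu, FF Jj Uu, Ff JJ Uu, Ff Jj Uu}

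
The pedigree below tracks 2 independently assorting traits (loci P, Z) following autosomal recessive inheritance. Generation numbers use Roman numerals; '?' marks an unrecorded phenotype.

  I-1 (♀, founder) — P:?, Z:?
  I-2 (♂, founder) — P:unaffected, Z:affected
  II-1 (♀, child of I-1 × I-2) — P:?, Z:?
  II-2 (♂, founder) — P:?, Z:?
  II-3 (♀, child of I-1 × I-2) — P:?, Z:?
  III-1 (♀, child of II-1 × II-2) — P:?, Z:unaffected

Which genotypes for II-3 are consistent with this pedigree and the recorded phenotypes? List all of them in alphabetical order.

II-3 ∈ {PP Zz, PP zz, Pp Zz, Pp zz, pp Zz, pp zz}

P/I-1 ? ·: PP|Pp|pp
P/I-2 un ·: PP|Pp
P/II-1 ? I-1×I-2: PP|Pp|pp
P/II-2 ? ·: PP|Pp|pp
P/II-3 ? I-1×I-2: PP|Pp|pp
P/III-1 ? II-1×II-2: PP|Pp|pp
⇒ P over [I-1,I-2,II-1,II-2,II-3,III-1]: 122 consistent
Z/I-1 ? ·: ZZ|Zz|zz
Z/I-2 aff ·: zz
Z/II-1 ? I-1×I-2: Zz|zz
Z/II-2 ? ·: ZZ|Zz|zz
Z/II-3 ? I-1×I-2: Zz|zz
Z/III-1 un II-1×II-2: ZZ|Zz
⇒ Z over [I-1,I-2,II-1,II-2,II-3,III-1]: 21 consistent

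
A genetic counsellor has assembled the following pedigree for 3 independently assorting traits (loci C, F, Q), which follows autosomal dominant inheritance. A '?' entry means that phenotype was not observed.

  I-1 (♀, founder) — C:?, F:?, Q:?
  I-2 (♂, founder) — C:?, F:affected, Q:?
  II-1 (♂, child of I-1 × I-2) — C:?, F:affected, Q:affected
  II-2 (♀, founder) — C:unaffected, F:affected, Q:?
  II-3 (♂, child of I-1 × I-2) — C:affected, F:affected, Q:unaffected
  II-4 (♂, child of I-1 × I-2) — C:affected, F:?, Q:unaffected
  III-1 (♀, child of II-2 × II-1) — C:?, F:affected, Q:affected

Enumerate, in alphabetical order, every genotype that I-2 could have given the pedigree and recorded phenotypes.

I-2 ∈ {CC FF Qq, CC FF qq, CC Ff Qq, CC Ff qq, Cc FF Qq, Cc FF qq, Cc Ff Qq, Cc Ff qq, cc FF Qq, cc FF qq, cc Ff Qq, cc Ff qq}

C/I-1 ? ·: cc|Cc|CC
C/I-2 ? ·: cc|Cc|CC
C/II-1 ? I-1×I-2: cc|Cc|CC
C/II-2 un ·: cc
C/II-3 aff I-1×I-2: Cc|CC
C/II-4 aff I-1×I-2: Cc|CC
C/III-1 ? II-2×II-1: cc|Cc
⇒ C over [I-1,I-2,II-1,II-2,II-3,II-4,III-1]: 51 consistent
F/I-1 ? ·: ff|Ff|FF
F/I-2 aff ·: Ff|FF
F/II-1 aff I-1×I-2: Ff|FF
F/II-2 aff ·: Ff|FF
F/II-3 aff I-1×I-2: Ff|FF
F/II-4 ? I-1×I-2: ff|Ff|FF
F/III-1 aff II-2×II-1: Ff|FF
⇒ F over [I-1,I-2,II-1,II-2,II-3,II-4,III-1]: 113 consistent
Q/I-1 ? ·: qq|Qq
Q/I-2 ? ·: qq|Qq
Q/II-1 aff I-1×I-2: Qq|QQ
Q/II-2 ? ·: qq|Qq|QQ
Q/II-3 un I-1×I-2: qq
Q/II-4 un I-1×I-2: qq
Q/III-1 aff II-2×II-1: Qq|QQ
⇒ Q over [I-1,I-2,II-1,II-2,II-3,II-4,III-1]: 19 consistent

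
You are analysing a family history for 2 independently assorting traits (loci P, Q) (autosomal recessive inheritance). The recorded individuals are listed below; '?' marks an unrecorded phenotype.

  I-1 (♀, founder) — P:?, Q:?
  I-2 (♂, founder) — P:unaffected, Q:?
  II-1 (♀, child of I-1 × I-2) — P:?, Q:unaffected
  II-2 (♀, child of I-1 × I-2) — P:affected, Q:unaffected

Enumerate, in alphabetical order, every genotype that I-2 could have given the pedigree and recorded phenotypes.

P/I-1 ? ·: Pp|pp
P/I-2 un ·: Pp
P/II-1 ? I-1×I-2: PP|Pp|pp
P/II-2 aff I-1×I-2: pp
⇒ P over [I-1,I-2,II-1,II-2]: 5 consistent
Q/I-1 ? ·: QQ|Qq|qq
Q/I-2 ? ·: QQ|Qq|qq
Q/II-1 un I-1×I-2: QQ|Qq
Q/II-2 un I-1×I-2: QQ|Qq
⇒ Q over [I-1,I-2,II-1,II-2]: 17 consistent

I-2 ∈ {Pp QQ, Pp Qq, Pp qq}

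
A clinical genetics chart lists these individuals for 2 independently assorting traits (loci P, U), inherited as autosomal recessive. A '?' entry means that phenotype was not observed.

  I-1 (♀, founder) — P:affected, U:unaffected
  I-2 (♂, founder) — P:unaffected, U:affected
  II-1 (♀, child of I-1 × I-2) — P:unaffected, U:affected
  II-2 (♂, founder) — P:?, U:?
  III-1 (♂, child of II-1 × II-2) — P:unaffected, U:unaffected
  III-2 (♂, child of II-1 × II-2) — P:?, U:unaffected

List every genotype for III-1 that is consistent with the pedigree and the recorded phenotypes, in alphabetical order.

P/I-1 aff ·: pp
P/I-2 un ·: PP|Pp
P/II-1 un I-1×I-2: Pp
P/II-2 ? ·: PP|Pp|pp
P/III-1 un II-1×II-2: PP|Pp
P/III-2 ? II-1×II-2: PP|Pp|pp
⇒ P over [I-1,I-2,II-1,II-2,III-1,III-2]: 24 consistent
U/I-1 un ·: Uu
U/I-2 aff ·: uu
U/II-1 aff I-1×I-2: uu
U/II-2 ? ·: UU|Uu
U/III-1 un II-1×II-2: Uu
U/III-2 un II-1×II-2: Uu
⇒ U over [I-1,I-2,II-1,II-2,III-1,III-2]: 2 consistent

III-1 ∈ {PP Uu, Pp Uu}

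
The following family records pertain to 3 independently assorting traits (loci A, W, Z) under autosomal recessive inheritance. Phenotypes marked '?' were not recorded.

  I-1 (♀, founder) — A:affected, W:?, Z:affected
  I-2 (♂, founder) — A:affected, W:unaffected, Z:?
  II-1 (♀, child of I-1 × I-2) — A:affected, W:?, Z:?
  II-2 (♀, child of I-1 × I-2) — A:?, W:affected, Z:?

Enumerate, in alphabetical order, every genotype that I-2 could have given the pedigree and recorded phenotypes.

A/I-1 aff ·: aa
A/I-2 aff ·: aa
A/II-1 aff I-1×I-2: aa
A/II-2 ? I-1×I-2: aa
⇒ A over [I-1,I-2,II-1,II-2]: 1 consistent
W/I-1 ? ·: Ww|ww
W/I-2 un ·: Ww
W/II-1 ? I-1×I-2: WW|Ww|ww
W/II-2 aff I-1×I-2: ww
⇒ W over [I-1,I-2,II-1,II-2]: 5 consistent
Z/I-1 aff ·: zz
Z/I-2 ? ·: ZZ|Zz|zz
Z/II-1 ? I-1×I-2: Zz|zz
Z/II-2 ? I-1×I-2: Zz|zz
⇒ Z over [I-1,I-2,II-1,II-2]: 6 consistent

I-2 ∈ {aa Ww ZZ, aa Ww Zz, aa Ww zz}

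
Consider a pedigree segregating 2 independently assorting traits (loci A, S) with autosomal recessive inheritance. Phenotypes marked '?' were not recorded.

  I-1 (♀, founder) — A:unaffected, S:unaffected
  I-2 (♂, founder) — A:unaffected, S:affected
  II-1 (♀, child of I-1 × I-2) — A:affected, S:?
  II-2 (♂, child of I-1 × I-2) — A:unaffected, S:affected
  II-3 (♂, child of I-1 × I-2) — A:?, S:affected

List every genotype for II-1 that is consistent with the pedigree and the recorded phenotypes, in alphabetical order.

A/I-1 un ·: Aa
A/I-2 un ·: Aa
A/II-1 aff I-1×I-2: aa
A/II-2 un I-1×I-2: AA|Aa
A/II-3 ? I-1×I-2: AA|Aa|aa
⇒ A over [I-1,I-2,II-1,II-2,II-3]: 6 consistent
S/I-1 un ·: Ss
S/I-2 aff ·: ss
S/II-1 ? I-1×I-2: Ss|ss
S/II-2 aff I-1×I-2: ss
S/II-3 aff I-1×I-2: ss
⇒ S over [I-1,I-2,II-1,II-2,II-3]: 2 consistent

II-1 ∈ {aa Ss, aa ss}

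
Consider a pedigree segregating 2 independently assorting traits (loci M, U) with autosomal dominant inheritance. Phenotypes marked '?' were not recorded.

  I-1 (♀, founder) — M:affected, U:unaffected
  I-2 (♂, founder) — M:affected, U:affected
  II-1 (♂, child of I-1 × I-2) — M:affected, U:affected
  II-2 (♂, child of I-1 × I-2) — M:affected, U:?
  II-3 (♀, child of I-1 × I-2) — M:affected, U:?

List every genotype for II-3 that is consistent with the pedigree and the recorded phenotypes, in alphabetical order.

II-3 ∈ {MM Uu, MM uu, Mm Uu, Mm uu}

M/I-1 aff ·: Mm|MM
M/I-2 aff ·: Mm|MM
M/II-1 aff I-1×I-2: Mm|MM
M/II-2 aff I-1×I-2: Mm|MM
M/II-3 aff I-1×I-2: Mm|MM
⇒ M over [I-1,I-2,II-1,II-2,II-3]: 25 consistent
U/I-1 un ·: uu
U/I-2 aff ·: Uu|UU
U/II-1 aff I-1×I-2: Uu
U/II-2 ? I-1×I-2: uu|Uu
U/II-3 ? I-1×I-2: uu|Uu
⇒ U over [I-1,I-2,II-1,II-2,II-3]: 5 consistent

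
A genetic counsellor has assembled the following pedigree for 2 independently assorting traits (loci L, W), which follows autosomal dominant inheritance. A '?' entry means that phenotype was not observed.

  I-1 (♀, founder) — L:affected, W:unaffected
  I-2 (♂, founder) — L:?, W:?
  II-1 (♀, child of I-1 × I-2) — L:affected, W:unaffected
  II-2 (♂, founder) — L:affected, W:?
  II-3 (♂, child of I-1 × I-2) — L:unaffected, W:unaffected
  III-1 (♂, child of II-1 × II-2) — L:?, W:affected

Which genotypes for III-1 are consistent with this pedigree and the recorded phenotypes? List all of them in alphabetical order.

L/I-1 aff ·: Ll
L/I-2 ? ·: ll|Ll
L/II-1 aff I-1×I-2: Ll|LL
L/II-2 aff ·: Ll|LL
L/II-3 un I-1×I-2: ll
L/III-1 ? II-1×II-2: ll|Ll|LL
⇒ L over [I-1,I-2,II-1,II-2,II-3,III-1]: 13 consistent
W/I-1 un ·: ww
W/I-2 ? ·: ww|Ww
W/II-1 un I-1×I-2: ww
W/II-2 ? ·: Ww|WW
W/II-3 un I-1×I-2: ww
W/III-1 aff II-1×II-2: Ww
⇒ W over [I-1,I-2,II-1,II-2,II-3,III-1]: 4 consistent

III-1 ∈ {LL Ww, Ll Ww, ll Ww}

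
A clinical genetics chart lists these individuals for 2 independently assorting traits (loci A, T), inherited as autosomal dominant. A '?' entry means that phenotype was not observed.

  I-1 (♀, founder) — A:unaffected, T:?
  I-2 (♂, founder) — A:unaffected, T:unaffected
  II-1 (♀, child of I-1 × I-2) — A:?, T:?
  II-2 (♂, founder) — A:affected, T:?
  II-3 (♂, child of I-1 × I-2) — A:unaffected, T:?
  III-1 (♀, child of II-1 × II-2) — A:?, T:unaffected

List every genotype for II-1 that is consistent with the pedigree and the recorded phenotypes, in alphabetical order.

II-1 ∈ {aa Tt, aa tt}

A/I-1 un ·: aa
A/I-2 un ·: aa
A/II-1 ? I-1×I-2: aa
A/II-2 aff ·: Aa|AA
A/II-3 un I-1×I-2: aa
A/III-1 ? II-1×II-2: aa|Aa
⇒ A over [I-1,I-2,II-1,II-2,II-3,III-1]: 3 consistent
T/I-1 ? ·: tt|Tt|TT
T/I-2 un ·: tt
T/II-1 ? I-1×I-2: tt|Tt
T/II-2 ? ·: tt|Tt
T/II-3 ? I-1×I-2: tt|Tt
T/III-1 un II-1×II-2: tt
⇒ T over [I-1,I-2,II-1,II-2,II-3,III-1]: 12 consistent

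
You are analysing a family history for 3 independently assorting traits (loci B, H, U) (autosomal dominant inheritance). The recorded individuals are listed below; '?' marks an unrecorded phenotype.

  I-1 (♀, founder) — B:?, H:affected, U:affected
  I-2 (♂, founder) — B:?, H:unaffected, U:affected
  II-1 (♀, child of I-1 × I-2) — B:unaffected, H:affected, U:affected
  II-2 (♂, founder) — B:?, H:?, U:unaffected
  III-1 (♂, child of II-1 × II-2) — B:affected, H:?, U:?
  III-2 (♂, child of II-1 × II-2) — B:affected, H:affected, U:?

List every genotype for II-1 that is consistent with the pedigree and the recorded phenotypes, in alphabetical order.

II-1 ∈ {bb Hh UU, bb Hh Uu}

B/I-1 ? ·: bb|Bb
B/I-2 ? ·: bb|Bb
B/II-1 un I-1×I-2: bb
B/II-2 ? ·: Bb|BB
B/III-1 aff II-1×II-2: Bb
B/III-2 aff II-1×II-2: Bb
⇒ B over [I-1,I-2,II-1,II-2,III-1,III-2]: 8 consistent
H/I-1 aff ·: Hh|HH
H/I-2 un ·: hh
H/II-1 aff I-1×I-2: Hh
H/II-2 ? ·: hh|Hh|HH
H/III-1 ? II-1×II-2: hh|Hh|HH
H/III-2 aff II-1×II-2: Hh|HH
⇒ H over [I-1,I-2,II-1,II-2,III-1,III-2]: 24 consistent
U/I-1 aff ·: Uu|UU
U/I-2 aff ·: Uu|UU
U/II-1 aff I-1×I-2: Uu|UU
U/II-2 un ·: uu
U/III-1 ? II-1×II-2: uu|Uu
U/III-2 ? II-1×II-2: uu|Uu
⇒ U over [I-1,I-2,II-1,II-2,III-1,III-2]: 16 consistent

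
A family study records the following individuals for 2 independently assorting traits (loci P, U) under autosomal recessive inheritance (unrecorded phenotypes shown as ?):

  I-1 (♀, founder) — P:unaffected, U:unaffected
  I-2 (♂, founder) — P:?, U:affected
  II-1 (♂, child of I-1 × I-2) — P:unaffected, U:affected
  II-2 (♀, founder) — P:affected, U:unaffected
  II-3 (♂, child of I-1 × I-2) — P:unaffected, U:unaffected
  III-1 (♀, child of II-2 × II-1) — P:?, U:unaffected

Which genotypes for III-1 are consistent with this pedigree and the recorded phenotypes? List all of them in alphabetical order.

III-1 ∈ {Pp Uu, pp Uu}

P/I-1 un ·: PP|Pp
P/I-2 ? ·: PP|Pp|pp
P/II-1 un I-1×I-2: PP|Pp
P/II-2 aff ·: pp
P/II-3 un I-1×I-2: PP|Pp
P/III-1 ? II-2×II-1: Pp|pp
⇒ P over [I-1,I-2,II-1,II-2,II-3,III-1]: 23 consistent
U/I-1 un ·: Uu
U/I-2 aff ·: uu
U/II-1 aff I-1×I-2: uu
U/II-2 un ·: UU|Uu
U/II-3 un I-1×I-2: Uu
U/III-1 un II-2×II-1: Uu
⇒ U over [I-1,I-2,II-1,II-2,II-3,III-1]: 2 consistent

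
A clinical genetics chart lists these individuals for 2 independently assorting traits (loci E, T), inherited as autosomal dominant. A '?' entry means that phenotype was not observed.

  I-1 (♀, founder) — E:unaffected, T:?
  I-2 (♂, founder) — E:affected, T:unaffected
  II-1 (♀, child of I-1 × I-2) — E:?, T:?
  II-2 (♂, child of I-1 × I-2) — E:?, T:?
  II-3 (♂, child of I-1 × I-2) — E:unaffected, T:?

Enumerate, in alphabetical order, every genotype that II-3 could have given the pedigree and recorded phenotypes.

II-3 ∈ {ee Tt, ee tt}

E/I-1 un ·: ee
E/I-2 aff ·: Ee
E/II-1 ? I-1×I-2: ee|Ee
E/II-2 ? I-1×I-2: ee|Ee
E/II-3 un I-1×I-2: ee
⇒ E over [I-1,I-2,II-1,II-2,II-3]: 4 consistent
T/I-1 ? ·: tt|Tt|TT
T/I-2 un ·: tt
T/II-1 ? I-1×I-2: tt|Tt
T/II-2 ? I-1×I-2: tt|Tt
T/II-3 ? I-1×I-2: tt|Tt
⇒ T over [I-1,I-2,II-1,II-2,II-3]: 10 consistent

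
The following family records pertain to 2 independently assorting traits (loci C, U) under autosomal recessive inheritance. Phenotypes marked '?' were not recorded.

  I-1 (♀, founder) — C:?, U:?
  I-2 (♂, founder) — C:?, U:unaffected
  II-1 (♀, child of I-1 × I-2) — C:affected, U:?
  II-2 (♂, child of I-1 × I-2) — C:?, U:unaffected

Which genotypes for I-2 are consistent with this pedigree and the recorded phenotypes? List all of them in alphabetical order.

C/I-1 ? ·: Cc|cc
C/I-2 ? ·: Cc|cc
C/II-1 aff I-1×I-2: cc
C/II-2 ? I-1×I-2: CC|Cc|cc
⇒ C over [I-1,I-2,II-1,II-2]: 8 consistent
U/I-1 ? ·: UU|Uu|uu
U/I-2 un ·: UU|Uu
U/II-1 ? I-1×I-2: UU|Uu|uu
U/II-2 un I-1×I-2: UU|Uu
⇒ U over [I-1,I-2,II-1,II-2]: 18 consistent

I-2 ∈ {Cc UU, Cc Uu, cc UU, cc Uu}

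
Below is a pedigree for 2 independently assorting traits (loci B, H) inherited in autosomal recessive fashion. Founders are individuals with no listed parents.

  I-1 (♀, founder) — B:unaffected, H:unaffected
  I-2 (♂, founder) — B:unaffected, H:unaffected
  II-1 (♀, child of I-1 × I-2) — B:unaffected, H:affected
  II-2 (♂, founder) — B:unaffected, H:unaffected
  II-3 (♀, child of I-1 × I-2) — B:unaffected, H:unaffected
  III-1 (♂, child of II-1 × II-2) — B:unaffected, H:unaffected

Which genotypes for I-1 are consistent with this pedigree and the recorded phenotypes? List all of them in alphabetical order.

B/I-1 un ·: BB|Bb
B/I-2 un ·: BB|Bb
B/II-1 un I-1×I-2: BB|Bb
B/II-2 un ·: BB|Bb
B/II-3 un I-1×I-2: BB|Bb
B/III-1 un II-1×II-2: BB|Bb
⇒ B over [I-1,I-2,II-1,II-2,II-3,III-1]: 45 consistent
H/I-1 un ·: Hh
H/I-2 un ·: Hh
H/II-1 aff I-1×I-2: hh
H/II-2 un ·: HH|Hh
H/II-3 un I-1×I-2: HH|Hh
H/III-1 un II-1×II-2: Hh
⇒ H over [I-1,I-2,II-1,II-2,II-3,III-1]: 4 consistent

I-1 ∈ {BB Hh, Bb Hh}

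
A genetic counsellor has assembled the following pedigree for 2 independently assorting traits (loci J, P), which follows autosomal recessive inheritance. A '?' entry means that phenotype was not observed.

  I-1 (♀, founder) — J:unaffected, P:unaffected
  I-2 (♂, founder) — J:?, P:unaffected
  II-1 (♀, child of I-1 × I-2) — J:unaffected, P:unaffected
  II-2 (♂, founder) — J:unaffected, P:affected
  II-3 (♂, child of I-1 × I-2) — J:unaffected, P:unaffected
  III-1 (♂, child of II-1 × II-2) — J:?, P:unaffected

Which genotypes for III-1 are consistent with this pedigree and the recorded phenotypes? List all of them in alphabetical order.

J/I-1 un ·: JJ|Jj
J/I-2 ? ·: JJ|Jj|jj
J/II-1 un I-1×I-2: JJ|Jj
J/II-2 un ·: JJ|Jj
J/II-3 un I-1×I-2: JJ|Jj
J/III-1 ? II-1×II-2: JJ|Jj|jj
⇒ J over [I-1,I-2,II-1,II-2,II-3,III-1]: 61 consistent
P/I-1 un ·: PP|Pp
P/I-2 un ·: PP|Pp
P/II-1 un I-1×I-2: PP|Pp
P/II-2 aff ·: pp
P/II-3 un I-1×I-2: PP|Pp
P/III-1 un II-1×II-2: Pp
⇒ P over [I-1,I-2,II-1,II-2,II-3,III-1]: 13 consistent

III-1 ∈ {JJ Pp, Jj Pp, jj Pp}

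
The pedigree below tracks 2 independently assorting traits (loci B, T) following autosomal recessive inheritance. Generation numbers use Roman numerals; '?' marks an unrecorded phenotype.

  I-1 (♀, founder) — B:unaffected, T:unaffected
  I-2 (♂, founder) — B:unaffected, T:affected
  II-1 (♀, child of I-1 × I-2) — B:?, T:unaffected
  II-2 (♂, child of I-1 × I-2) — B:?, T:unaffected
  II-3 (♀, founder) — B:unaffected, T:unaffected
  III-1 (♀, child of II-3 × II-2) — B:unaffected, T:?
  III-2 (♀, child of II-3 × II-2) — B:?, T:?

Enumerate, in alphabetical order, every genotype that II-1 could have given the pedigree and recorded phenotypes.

II-1 ∈ {BB Tt, Bb Tt, bb Tt}

B/I-1 un ·: BB|Bb
B/I-2 un ·: BB|Bb
B/II-1 ? I-1×I-2: BB|Bb|bb
B/II-2 ? I-1×I-2: BB|Bb|bb
B/II-3 un ·: BB|Bb
B/III-1 un II-3×II-2: BB|Bb
B/III-2 ? II-3×II-2: BB|Bb|bb
⇒ B over [I-1,I-2,II-1,II-2,II-3,III-1,III-2]: 119 consistent
T/I-1 un ·: TT|Tt
T/I-2 aff ·: tt
T/II-1 un I-1×I-2: Tt
T/II-2 un I-1×I-2: Tt
T/II-3 un ·: TT|Tt
T/III-1 ? II-3×II-2: TT|Tt|tt
T/III-2 ? II-3×II-2: TT|Tt|tt
⇒ T over [I-1,I-2,II-1,II-2,II-3,III-1,III-2]: 26 consistent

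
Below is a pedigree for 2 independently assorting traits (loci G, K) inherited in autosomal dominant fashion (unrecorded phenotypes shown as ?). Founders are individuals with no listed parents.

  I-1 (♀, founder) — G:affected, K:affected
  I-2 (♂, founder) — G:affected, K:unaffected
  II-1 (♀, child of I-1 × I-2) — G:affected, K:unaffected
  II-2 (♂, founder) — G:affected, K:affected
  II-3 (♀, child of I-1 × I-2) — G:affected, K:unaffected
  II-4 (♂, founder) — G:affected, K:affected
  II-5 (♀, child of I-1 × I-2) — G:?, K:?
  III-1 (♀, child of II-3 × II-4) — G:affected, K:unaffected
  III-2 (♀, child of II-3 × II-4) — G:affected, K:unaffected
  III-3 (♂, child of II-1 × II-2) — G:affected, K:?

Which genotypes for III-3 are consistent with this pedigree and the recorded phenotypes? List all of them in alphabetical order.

III-3 ∈ {GG Kk, GG kk, Gg Kk, Gg kk}

G/I-1 aff ·: Gg|GG
G/I-2 aff ·: Gg|GG
G/II-1 aff I-1×I-2: Gg|GG
G/II-2 aff ·: Gg|GG
G/II-3 aff I-1×I-2: Gg|GG
G/II-4 aff ·: Gg|GG
G/II-5 ? I-1×I-2: gg|Gg|GG
G/III-1 aff II-3×II-4: Gg|GG
G/III-2 aff II-3×II-4: Gg|GG
G/III-3 aff II-1×II-2: Gg|GG
⇒ G over [I-1,I-2,II-1,II-2,II-3,II-4,II-5,III-1,III-2,III-3]: 652 consistent
K/I-1 aff ·: Kk
K/I-2 un ·: kk
K/II-1 un I-1×I-2: kk
K/II-2 aff ·: Kk|KK
K/II-3 un I-1×I-2: kk
K/II-4 aff ·: Kk
K/II-5 ? I-1×I-2: kk|Kk
K/III-1 un II-3×II-4: kk
K/III-2 un II-3×II-4: kk
K/III-3 ? II-1×II-2: kk|Kk
⇒ K over [I-1,I-2,II-1,II-2,II-3,II-4,II-5,III-1,III-2,III-3]: 6 consistent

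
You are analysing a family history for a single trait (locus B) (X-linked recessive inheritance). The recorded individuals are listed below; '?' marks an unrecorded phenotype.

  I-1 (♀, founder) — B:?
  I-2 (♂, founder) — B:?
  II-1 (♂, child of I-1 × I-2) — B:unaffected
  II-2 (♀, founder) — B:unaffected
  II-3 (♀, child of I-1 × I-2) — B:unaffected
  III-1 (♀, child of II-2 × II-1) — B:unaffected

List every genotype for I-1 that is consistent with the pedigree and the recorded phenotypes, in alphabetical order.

I-1 ∈ {X^BX^B, X^BX^b}

B/I-1 ? ·: X^BX^B|X^BX^b
B/I-2 ? ·: X^BY|X^bY
B/II-1 un I-1×I-2: X^BY
B/II-2 un ·: X^BX^B|X^BX^b
B/II-3 un I-1×I-2: X^BX^B|X^BX^b
B/III-1 un II-2×II-1: X^BX^B|X^BX^b
⇒ B over [I-1,I-2,II-1,II-2,II-3,III-1]: 15 consistent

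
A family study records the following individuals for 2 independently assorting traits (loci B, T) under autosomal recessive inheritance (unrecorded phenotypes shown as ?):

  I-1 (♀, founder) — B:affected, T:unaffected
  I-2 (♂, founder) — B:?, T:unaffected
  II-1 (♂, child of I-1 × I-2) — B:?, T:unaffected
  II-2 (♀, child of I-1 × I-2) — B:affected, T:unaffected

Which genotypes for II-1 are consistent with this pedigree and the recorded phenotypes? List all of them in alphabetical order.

B/I-1 aff ·: bb
B/I-2 ? ·: Bb|bb
B/II-1 ? I-1×I-2: Bb|bb
B/II-2 aff I-1×I-2: bb
⇒ B over [I-1,I-2,II-1,II-2]: 3 consistent
T/I-1 un ·: TT|Tt
T/I-2 un ·: TT|Tt
T/II-1 un I-1×I-2: TT|Tt
T/II-2 un I-1×I-2: TT|Tt
⇒ T over [I-1,I-2,II-1,II-2]: 13 consistent

II-1 ∈ {Bb TT, Bb Tt, bb TT, bb Tt}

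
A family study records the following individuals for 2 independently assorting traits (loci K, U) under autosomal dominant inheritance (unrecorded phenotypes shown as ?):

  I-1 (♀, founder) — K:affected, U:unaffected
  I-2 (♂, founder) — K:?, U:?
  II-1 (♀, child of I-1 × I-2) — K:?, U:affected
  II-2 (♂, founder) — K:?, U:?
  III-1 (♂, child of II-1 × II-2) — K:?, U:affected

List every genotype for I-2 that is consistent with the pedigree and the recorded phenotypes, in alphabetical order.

K/I-1 aff ·: Kk|KK
K/I-2 ? ·: kk|Kk|KK
K/II-1 ? I-1×I-2: kk|Kk|KK
K/II-2 ? ·: kk|Kk|KK
K/III-1 ? II-1×II-2: kk|Kk|KK
⇒ K over [I-1,I-2,II-1,II-2,III-1]: 59 consistent
U/I-1 un ·: uu
U/I-2 ? ·: Uu|UU
U/II-1 aff I-1×I-2: Uu
U/II-2 ? ·: uu|Uu|UU
U/III-1 aff II-1×II-2: Uu|UU
⇒ U over [I-1,I-2,II-1,II-2,III-1]: 10 consistent

I-2 ∈ {KK UU, KK Uu, Kk UU, Kk Uu, kk UU, kk Uu}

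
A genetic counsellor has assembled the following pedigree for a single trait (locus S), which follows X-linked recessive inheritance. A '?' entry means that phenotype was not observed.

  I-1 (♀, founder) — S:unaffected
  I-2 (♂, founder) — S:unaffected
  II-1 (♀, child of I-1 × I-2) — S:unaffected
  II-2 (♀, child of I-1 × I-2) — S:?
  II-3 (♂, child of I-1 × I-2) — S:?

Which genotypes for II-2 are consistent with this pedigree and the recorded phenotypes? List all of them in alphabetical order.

S/I-1 un ·: X^SX^S|X^SX^s
S/I-2 un ·: X^SY
S/II-1 un I-1×I-2: X^SX^S|X^SX^s
S/II-2 ? I-1×I-2: X^SX^S|X^SX^s
S/II-3 ? I-1×I-2: X^SY|X^sY
⇒ S over [I-1,I-2,II-1,II-2,II-3]: 9 consistent

II-2 ∈ {X^SX^S, X^SX^s}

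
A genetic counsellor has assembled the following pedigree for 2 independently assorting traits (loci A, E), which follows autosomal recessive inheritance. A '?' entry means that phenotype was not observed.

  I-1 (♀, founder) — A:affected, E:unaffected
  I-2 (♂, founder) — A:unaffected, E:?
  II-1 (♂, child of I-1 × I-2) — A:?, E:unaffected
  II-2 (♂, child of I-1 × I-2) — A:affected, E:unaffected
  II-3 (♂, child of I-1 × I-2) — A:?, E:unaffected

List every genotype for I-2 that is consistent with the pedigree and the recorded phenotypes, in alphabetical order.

I-2 ∈ {Aa EE, Aa Ee, Aa ee}

A/I-1 aff ·: aa
A/I-2 un ·: Aa
A/II-1 ? I-1×I-2: Aa|aa
A/II-2 aff I-1×I-2: aa
A/II-3 ? I-1×I-2: Aa|aa
⇒ A over [I-1,I-2,II-1,II-2,II-3]: 4 consistent
E/I-1 un ·: EE|Ee
E/I-2 ? ·: EE|Ee|ee
E/II-1 un I-1×I-2: EE|Ee
E/II-2 un I-1×I-2: EE|Ee
E/II-3 un I-1×I-2: EE|Ee
⇒ E over [I-1,I-2,II-1,II-2,II-3]: 27 consistent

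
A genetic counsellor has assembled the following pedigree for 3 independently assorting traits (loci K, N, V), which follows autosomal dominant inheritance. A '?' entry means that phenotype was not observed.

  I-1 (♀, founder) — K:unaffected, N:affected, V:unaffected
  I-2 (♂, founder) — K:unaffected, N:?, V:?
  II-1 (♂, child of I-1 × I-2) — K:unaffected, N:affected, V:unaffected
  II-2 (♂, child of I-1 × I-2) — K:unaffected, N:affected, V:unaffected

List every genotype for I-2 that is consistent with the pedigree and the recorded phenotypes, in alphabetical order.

I-2 ∈ {kk NN Vv, kk NN vv, kk Nn Vv, kk Nn vv, kk nn Vv, kk nn vv}

K/I-1 un ·: kk
K/I-2 un ·: kk
K/II-1 un I-1×I-2: kk
K/II-2 un I-1×I-2: kk
⇒ K over [I-1,I-2,II-1,II-2]: 1 consistent
N/I-1 aff ·: Nn|NN
N/I-2 ? ·: nn|Nn|NN
N/II-1 aff I-1×I-2: Nn|NN
N/II-2 aff I-1×I-2: Nn|NN
⇒ N over [I-1,I-2,II-1,II-2]: 15 consistent
V/I-1 un ·: vv
V/I-2 ? ·: vv|Vv
V/II-1 un I-1×I-2: vv
V/II-2 un I-1×I-2: vv
⇒ V over [I-1,I-2,II-1,II-2]: 2 consistent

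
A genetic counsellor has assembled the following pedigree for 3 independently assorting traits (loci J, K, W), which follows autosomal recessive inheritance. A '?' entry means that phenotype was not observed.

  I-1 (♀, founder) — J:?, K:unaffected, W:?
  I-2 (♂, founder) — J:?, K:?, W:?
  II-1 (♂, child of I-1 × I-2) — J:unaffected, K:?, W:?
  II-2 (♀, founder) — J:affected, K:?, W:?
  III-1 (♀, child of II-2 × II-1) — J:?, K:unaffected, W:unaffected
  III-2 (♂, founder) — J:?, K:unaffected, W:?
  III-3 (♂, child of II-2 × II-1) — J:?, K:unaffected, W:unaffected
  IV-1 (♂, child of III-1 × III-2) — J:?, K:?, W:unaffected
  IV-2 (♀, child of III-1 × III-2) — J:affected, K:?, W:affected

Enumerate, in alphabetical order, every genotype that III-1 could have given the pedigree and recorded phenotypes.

III-1 ∈ {Jj KK Ww, Jj Kk Ww, jj KK Ww, jj Kk Ww}

J/I-1 ? ·: JJ|Jj|jj
J/I-2 ? ·: JJ|Jj|jj
J/II-1 un I-1×I-2: JJ|Jj
J/II-2 aff ·: jj
J/III-1 ? II-2×II-1: Jj|jj
J/III-2 ? ·: Jj|jj
J/III-3 ? II-2×II-1: Jj|jj
J/IV-1 ? III-1×III-2: JJ|Jj|jj
J/IV-2 aff III-1×III-2: jj
⇒ J over [I-1,I-2,II-1,II-2,III-1,III-2,III-3,IV-1,IV-2]: 132 consistent
K/I-1 un ·: KK|Kk
K/I-2 ? ·: KK|Kk|kk
K/II-1 ? I-1×I-2: KK|Kk|kk
K/II-2 ? ·: KK|Kk|kk
K/III-1 un II-2×II-1: KK|Kk
K/III-2 un ·: KK|Kk
K/III-3 un II-2×II-1: KK|Kk
K/IV-1 ? III-1×III-2: KK|Kk|kk
K/IV-2 ? III-1×III-2: KK|Kk|kk
⇒ K over [I-1,I-2,II-1,II-2,III-1,III-2,III-3,IV-1,IV-2]: 693 consistent
W/I-1 ? ·: WW|Ww|ww
W/I-2 ? ·: WW|Ww|ww
W/II-1 ? I-1×I-2: WW|Ww|ww
W/II-2 ? ·: WW|Ww|ww
W/III-1 un II-2×II-1: Ww
W/III-2 ? ·: Ww|ww
W/III-3 un II-2×II-1: WW|Ww
W/IV-1 un III-1×III-2: WW|Ww
W/IV-2 aff III-1×III-2: ww
⇒ W over [I-1,I-2,II-1,II-2,III-1,III-2,III-3,IV-1,IV-2]: 165 consistent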